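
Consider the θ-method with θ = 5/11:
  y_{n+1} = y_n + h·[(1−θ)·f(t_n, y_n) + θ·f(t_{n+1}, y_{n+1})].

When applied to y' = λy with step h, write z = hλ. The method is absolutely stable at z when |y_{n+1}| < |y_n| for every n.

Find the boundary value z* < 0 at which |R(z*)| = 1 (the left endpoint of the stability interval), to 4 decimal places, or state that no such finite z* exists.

left endpoint -22.0000.

With y'=λy (z=hλ):
  y_{n+1} = y_n + z·[6/11·y_n + 5/11·y_{n+1}] ⇒ (1 − 5/11z)y_{n+1} = (1 + 6/11z)y_n
  ⇒ R(z) = (1 + 6/11z)/(1 − 5/11z).

Solve |R(x)|<1 on ℝ⁻.
x=-1.63: |R|=0.0637
R=−1: 1+6/11x = −1+5/11x ⇒ -1/11x=2 ⇒ x=2/(-1/11)=-22.0000
Confirm numerically:
  x=-17.183: |R|=0.95030 <1
  x=-16.676: |R|=0.94359 <1
  x=-14.728: |R|=0.91408 <1
  x=-22.170: |R|=1.00140 >1
  x=-22.035: |R|=1.00029 >1
  x=-22.031: |R|=1.00026 >1
Stable set (-22.0000, 0).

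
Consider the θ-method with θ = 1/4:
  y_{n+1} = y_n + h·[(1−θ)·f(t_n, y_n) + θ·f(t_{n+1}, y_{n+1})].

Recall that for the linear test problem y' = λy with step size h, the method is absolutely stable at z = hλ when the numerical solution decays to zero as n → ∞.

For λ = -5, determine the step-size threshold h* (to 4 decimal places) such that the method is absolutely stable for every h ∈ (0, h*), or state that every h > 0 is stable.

Set f=λy, z=hλ:
  y_{n+1} = y_n + z·[3/4·y_n + 1/4·y_{n+1}] ⇒ (1 − 1/4z)y_{n+1} = (1 + 3/4z)y_n
  Hence R(z) = (1 + 3/4z)/(1 − 1/4z).

Need |R(x)|<1, x<0.
x=-1.47: |R|=0.0750
R=−1: 1+3/4x = −1+1/4x ⇒ -1/2x=2 ⇒ x=2/(-1/2)=-4.0000
Confirm numerically:
  x=-3.324: |R|=0.81540 <1
  x=-2.426: |R|=0.51012 <1
  x=-2.381: |R|=0.49256 <1
  x=-2.047: |R|=0.35406 <1
  x=-4.572: |R|=1.13346 >1
  x=-4.557: |R|=1.13019 >1
  x=-4.057: |R|=1.01415 >1
So |R|<1 on (-4.0000, 0).

(-4.0000,0); λ=-5 ⇒ h* = (4)/5 = 0.8000.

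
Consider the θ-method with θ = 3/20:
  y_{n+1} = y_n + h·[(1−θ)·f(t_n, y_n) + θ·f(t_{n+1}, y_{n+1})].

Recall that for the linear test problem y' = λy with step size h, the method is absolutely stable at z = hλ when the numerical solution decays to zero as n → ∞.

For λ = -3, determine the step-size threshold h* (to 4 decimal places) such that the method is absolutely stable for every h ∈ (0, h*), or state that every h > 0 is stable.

(-2.8571,0); λ=-3 ⇒ h* = (20/7)/3 = 0.9524.

On y'=λy, z=hλ:
  y_{n+1} = y_n + z·[17/20·y_n + 3/20·y_{n+1}] ⇒ (1 − 3/20z)y_{n+1} = (1 + 17/20z)y_n
  ⇒ R(z) = (1 + 17/20z)/(1 − 3/20z).

Boundary: |R(x)|=1, x<0.
x=-0.45: |R|=0.5785
R=−1: 1+17/20x = −1+3/20x ⇒ -7/10x=2 ⇒ x=2/(-7/10)=-2.8571
Confirm numerically:
  x=-2.501: |R|=0.81871 <1
  x=-2.365: |R|=0.74571 <1
  x=-2.315: |R|=0.71832 <1
  x=-1.478: |R|=0.20979 <1
  x=-3.425: |R|=1.26259 >1
  x=-3.020: |R|=1.07846 >1
  x=-2.923: |R|=1.03205 >1
Stable set (-2.8571, 0).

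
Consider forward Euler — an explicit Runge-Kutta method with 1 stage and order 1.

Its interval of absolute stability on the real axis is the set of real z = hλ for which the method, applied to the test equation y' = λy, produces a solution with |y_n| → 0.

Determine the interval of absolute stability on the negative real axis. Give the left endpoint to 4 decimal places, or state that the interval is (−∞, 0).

(-2.0000, 0).

On y'=λy, z=hλ:
  order 1, 1-stage ⇒ R(z)=1+z
  (e.g. R(-0.59)=0.41000, |R|=0.41000)

Boundary: |R(x)|=1, x<0.
x=-0.59: |R|=0.4100
|R(-1.7)|=0.7000 |R(-1.45)|=0.4500 |R(-1.1)|=0.1000
Bisect:
  x_lo=-2.7867 |R|=1.7867  x_hi=-0.0571 |R|=0.9429
  mid=-1.42191 |R|=0.42191 →hi
  mid=-2.10431 |R|=1.10431 →lo
  mid=-1.76311 |R|=0.76311 →hi
  mid=-1.93371 |R|=0.93371 →hi
  mid=-2.01901 |R|=1.01901 →lo
  mid=-1.97636 |R|=0.97636 →hi
  mid=-1.99768 |R|=0.99768 →hi
  mid=-2.00834 |R|=1.00834 →lo
  mid=-2.00301 |R|=1.00301 →lo
  ...
  [-2.00001,-1.99985] ⇒ x*=-2.0000
So |R|<1 on (-2.0000, 0).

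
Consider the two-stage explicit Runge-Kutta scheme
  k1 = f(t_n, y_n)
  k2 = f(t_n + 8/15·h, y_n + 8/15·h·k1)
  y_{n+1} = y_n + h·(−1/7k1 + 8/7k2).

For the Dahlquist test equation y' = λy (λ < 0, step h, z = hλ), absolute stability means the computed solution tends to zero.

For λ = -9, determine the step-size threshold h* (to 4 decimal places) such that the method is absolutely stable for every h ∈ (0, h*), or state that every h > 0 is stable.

Set f=λy, z=hλ:
  k1=λy_n ⇒ h·k1=z·y_n;  k2=λ(1+8/15z)y_n ⇒ h·k2=z(1+8/15z)y_n
  y_{n+1}/y_n = 1 − 1/7z + 8/7z(1+8/15z) = 1 + z + 64/105z²
  so R(z) = 1 + z + 64/105z².

Find x<0 with |R(x)|<1.
x=-1.78: |R|=1.1512
R=1: x+64/105x²=0 ⇒ x=−105/64=-1.6406; min R=1−1/(4·64/105)=0.5898>−1
Confirm numerically:
  x=-1.361: |R|=0.76803 <1
  x=-0.747: |R|=0.59312 <1
  x=-0.684: |R|=0.60117 <1
  x=-2.122: |R|=1.62262 >1
  x=-2.030: |R|=1.48179 >1
  x=-1.893: |R|=1.29120 >1
Stable set (-1.6406, 0).

(-1.6406,0); λ=-9 ⇒ h* = (105/64)/9 = 0.1823.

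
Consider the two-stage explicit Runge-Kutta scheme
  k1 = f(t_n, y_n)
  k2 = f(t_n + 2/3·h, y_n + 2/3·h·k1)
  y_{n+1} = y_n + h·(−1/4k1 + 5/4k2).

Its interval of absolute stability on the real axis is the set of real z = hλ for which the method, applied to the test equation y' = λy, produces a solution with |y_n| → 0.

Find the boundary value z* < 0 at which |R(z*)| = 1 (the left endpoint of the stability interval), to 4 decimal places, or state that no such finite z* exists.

left endpoint -1.2000.

Set f=λy, z=hλ:
  k1=λy_n ⇒ h·k1=z·y_n;  k2=λ(1+2/3z)y_n ⇒ h·k2=z(1+2/3z)y_n
  y_{n+1}/y_n = 1 − 1/4z + 5/4z(1+2/3z) = 1 + z + 5/6z²
  Hence R(z) = 1 + z + 5/6z².

Find x<0 with |R(x)|<1.
x=-0.54: |R|=0.7030
R=1: x+5/6x²=0 ⇒ x=−6/5=-1.2000; min R=1−1/(4·5/6)=0.7000>−1
Confirm numerically:
  x=-1.063: |R|=0.87864 <1
  x=-1.042: |R|=0.86280 <1
  x=-0.570: |R|=0.70075 <1
  x=-1.605: |R|=1.54169 >1
  x=-1.424: |R|=1.26581 >1
Stable set (-1.2000, 0).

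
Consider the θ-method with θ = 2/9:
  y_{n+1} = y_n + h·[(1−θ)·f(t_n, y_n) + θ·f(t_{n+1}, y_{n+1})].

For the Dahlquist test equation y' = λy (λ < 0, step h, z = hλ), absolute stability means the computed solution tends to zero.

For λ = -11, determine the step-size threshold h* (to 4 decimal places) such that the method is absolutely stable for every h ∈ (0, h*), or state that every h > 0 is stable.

(-3.6000,0); λ=-11 ⇒ h* = (18/5)/11 = 0.3273.

With y'=λy (z=hλ):
  y_{n+1} = y_n + z·[7/9·y_n + 2/9·y_{n+1}] ⇒ (1 − 2/9z)y_{n+1} = (1 + 7/9z)y_n
  ⇒ R(z) = (1 + 7/9z)/(1 − 2/9z).

Boundary: |R(x)|=1, x<0.
x=-1.73: |R|=0.2496
R=−1: 1+7/9x = −1+2/9x ⇒ -5/9x=2 ⇒ x=2/(-5/9)=-3.6000
Confirm numerically:
  x=-3.293: |R|=0.90151 <1
  x=-3.000: |R|=0.80000 <1
  x=-1.543: |R|=0.14902 <1
  x=-1.483: |R|=0.11541 <1
  x=-4.052: |R|=1.13213 >1
  x=-3.716: |R|=1.03530 >1
Stable set (-3.6000, 0).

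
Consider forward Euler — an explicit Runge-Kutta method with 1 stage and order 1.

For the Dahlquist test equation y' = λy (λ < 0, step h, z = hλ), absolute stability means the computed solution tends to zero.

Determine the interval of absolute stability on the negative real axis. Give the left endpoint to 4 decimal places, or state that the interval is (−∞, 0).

z∈(-2.0000,0).

On y'=λy, z=hλ:
  order 1, 1-stage ⇒ R(z)=1+z
  (e.g. R(-1.32)=-0.32000, |R|=0.32000)

Boundary: |R(x)|=1, x<0.
x=-1.32: |R|=0.3200
|R(-1.76)|=0.7600 |R(-1.71)|=0.7100 |R(-1.6)|=0.6000
Bisect:
  x_lo=-2.6242 |R|=1.6242  x_hi=-0.3362 |R|=0.6638
  mid=-1.48019 |R|=0.48019 →hi
  mid=-2.05218 |R|=1.05218 →lo
  mid=-1.76619 |R|=0.76619 →hi
  mid=-1.90919 |R|=0.90919 →hi
  mid=-1.98068 |R|=0.98068 →hi
  mid=-2.01643 |R|=1.01643 →lo
  mid=-1.99856 |R|=0.99856 →hi
  mid=-2.00750 |R|=1.00750 →lo
  mid=-2.00303 |R|=1.00303 →lo
  ...
  [-2.00010,-1.99996] ⇒ x*=-2.0000
So |R|<1 on (-2.0000, 0).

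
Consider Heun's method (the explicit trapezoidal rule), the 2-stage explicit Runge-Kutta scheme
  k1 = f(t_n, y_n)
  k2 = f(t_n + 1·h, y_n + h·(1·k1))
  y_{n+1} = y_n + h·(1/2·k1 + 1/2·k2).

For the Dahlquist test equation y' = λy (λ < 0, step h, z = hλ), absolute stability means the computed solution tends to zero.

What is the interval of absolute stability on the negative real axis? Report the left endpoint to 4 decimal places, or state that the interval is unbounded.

z∈(-2.0000,0).

Set f=λy, z=hλ:
  order 2, 2-stage ⇒ R(z)=1+z+z^2/2
  (e.g. R(-1.02)=0.50020, |R|=0.50020)

Solve |R(x)|<1 on ℝ⁻.
x=-1.02: |R|=0.5002
|R(-1.15)|=0.5112 |R(-1.04)|=0.5008 |R(-0.55)|=0.6013
Bisect:
  x_lo=-2.7628 |R|=2.0536  x_hi=-0.2503 |R|=0.7810
  mid=-1.50654 |R|=0.62829 →hi
  mid=-2.13465 |R|=1.14371 →lo
  mid=-1.82059 |R|=0.83669 →hi
  mid=-1.97762 |R|=0.97787 →hi
  mid=-2.05613 |R|=1.05771 →lo
  mid=-2.01688 |R|=1.01702 →lo
  mid=-1.99725 |R|=0.99725 →hi
  mid=-2.00706 |R|=1.00709 →lo
  mid=-2.00215 |R|=1.00216 →lo
  mid=-1.99970 |R|=0.99970 →hi
  ...
  [-2.00001,-1.99985] ⇒ x*=-2.0000
Interval (-2.0000, 0).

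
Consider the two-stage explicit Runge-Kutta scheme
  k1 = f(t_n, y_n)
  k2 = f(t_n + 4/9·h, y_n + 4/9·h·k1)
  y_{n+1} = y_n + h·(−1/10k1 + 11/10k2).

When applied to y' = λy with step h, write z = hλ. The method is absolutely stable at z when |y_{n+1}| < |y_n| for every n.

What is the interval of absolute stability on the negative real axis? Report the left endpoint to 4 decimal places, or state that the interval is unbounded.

(-2.0455, 0).

Set f=λy, z=hλ:
  k1=λy_n ⇒ h·k1=z·y_n;  k2=λ(1+4/9z)y_n ⇒ h·k2=z(1+4/9z)y_n
  y_{n+1}/y_n = 1 − 1/10z + 11/10z(1+4/9z) = 1 + z + 22/45z²
  R(z) = 1 + z + 22/45z².

Need |R(x)|<1, x<0.
x=-0.44: |R|=0.6546
R=1: x+22/45x²=0 ⇒ x=−45/22=-2.0455; min R=1−1/(4·22/45)=0.4886>−1
Confirm numerically:
  x=-1.602: |R|=0.65269 <1
  x=-1.433: |R|=0.57093 <1
  x=-1.333: |R|=0.53570 <1
  x=-2.281: |R|=1.26267 >1
  x=-2.246: |R|=1.22021 >1
So |R|<1 on (-2.0455, 0).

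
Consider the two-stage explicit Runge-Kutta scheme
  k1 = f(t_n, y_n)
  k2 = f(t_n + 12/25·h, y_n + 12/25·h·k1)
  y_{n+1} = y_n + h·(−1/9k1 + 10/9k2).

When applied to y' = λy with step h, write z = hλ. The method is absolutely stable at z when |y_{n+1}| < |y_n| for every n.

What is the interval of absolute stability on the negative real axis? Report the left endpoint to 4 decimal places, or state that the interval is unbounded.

(-1.8750, 0).

On y'=λy, z=hλ:
  k1=λy_n ⇒ h·k1=z·y_n;  k2=λ(1+12/25z)y_n ⇒ h·k2=z(1+12/25z)y_n
  y_{n+1}/y_n = 1 − 1/9z + 10/9z(1+12/25z) = 1 + z + 8/15z²
  ⇒ R(z) = 1 + z + 8/15z².

Find x<0 with |R(x)|<1.
x=-1.27: |R|=0.5902
R=1: x+8/15x²=0 ⇒ x=−15/8=-1.8750; min R=1−1/(4·8/15)=0.5312>−1
Confirm numerically:
  x=-1.833: |R|=0.95894 <1
  x=-1.420: |R|=0.65541 <1
  x=-1.285: |R|=0.59565 <1
  x=-1.240: |R|=0.58005 <1
  x=-2.273: |R|=1.48248 >1
  x=-2.248: |R|=1.44720 >1
  x=-2.096: |R|=1.24705 >1
Stable set (-1.8750, 0).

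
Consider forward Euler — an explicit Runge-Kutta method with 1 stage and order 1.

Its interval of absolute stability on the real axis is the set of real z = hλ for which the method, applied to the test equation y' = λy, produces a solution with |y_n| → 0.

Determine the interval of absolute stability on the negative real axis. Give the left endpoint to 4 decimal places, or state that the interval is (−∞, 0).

On y'=λy, z=hλ:
  order 1, 1-stage ⇒ R(z)=1+z
  (e.g. R(-0.83)=0.17000, |R|=0.17000)

Solve |R(x)|<1 on ℝ⁻.
x=-0.83: |R|=0.1700
|R(-1.55)|=0.5500 |R(-1.05)|=0.0500 |R(-0.55)|=0.4500
Bisect:
  x_lo=-2.3518 |R|=1.3518  x_hi=-0.3209 |R|=0.6791
  mid=-1.33635 |R|=0.33635 →hi
  mid=-1.84408 |R|=0.84408 →hi
  mid=-2.09795 |R|=1.09795 →lo
  mid=-1.97101 |R|=0.97101 →hi
  mid=-2.03448 |R|=1.03448 →lo
  mid=-2.00275 |R|=1.00275 →lo
  mid=-1.98688 |R|=0.98688 →hi
  mid=-1.99481 |R|=0.99481 →hi
  mid=-1.99878 |R|=0.99878 →hi
  mid=-2.00076 |R|=1.00076 →lo
  ...
  [-2.00002,-1.99990] ⇒ x*=-2.0000
Stable set (-2.0000, 0).

z∈(-2.0000,0).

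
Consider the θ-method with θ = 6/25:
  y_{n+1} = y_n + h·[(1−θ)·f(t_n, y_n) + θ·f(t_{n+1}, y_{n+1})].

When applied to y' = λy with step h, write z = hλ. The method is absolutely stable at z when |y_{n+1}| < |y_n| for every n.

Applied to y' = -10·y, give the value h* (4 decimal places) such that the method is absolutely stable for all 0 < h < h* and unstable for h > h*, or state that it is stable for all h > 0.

Set f=λy, z=hλ:
  y_{n+1} = y_n + z·[19/25·y_n + 6/25·y_{n+1}] ⇒ (1 − 6/25z)y_{n+1} = (1 + 19/25z)y_n
  ⇒ R(z) = (1 + 19/25z)/(1 − 6/25z).

Find x<0 with |R(x)|<1.
x=-1.28: |R|=0.0208
R=−1: 1+19/25x = −1+6/25x ⇒ -13/25x=2 ⇒ x=2/(-13/25)=-3.8462
Confirm numerically:
  x=-3.024: |R|=0.75227 <1
  x=-3.002: |R|=0.74486 <1
  x=-2.775: |R|=0.66567 <1
  x=-2.231: |R|=0.45300 <1
  x=-4.300: |R|=1.11614 >1
  x=-4.113: |R|=1.06983 >1
Stable set (-3.8462, 0).

(-3.8462,0); λ=-10 ⇒ h* = (50/13)/10 = 0.3846.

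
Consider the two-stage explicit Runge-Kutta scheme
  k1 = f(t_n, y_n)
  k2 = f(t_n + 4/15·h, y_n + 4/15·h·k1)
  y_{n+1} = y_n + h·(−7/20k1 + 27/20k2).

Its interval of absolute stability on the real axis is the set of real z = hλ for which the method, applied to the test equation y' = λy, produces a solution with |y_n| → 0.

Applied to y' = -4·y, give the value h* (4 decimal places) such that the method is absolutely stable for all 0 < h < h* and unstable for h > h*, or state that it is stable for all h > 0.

(-2.7778,0); λ=-4 ⇒ h* = (25/9)/4 = 0.6944.

Set f=λy, z=hλ:
  k1=λy_n ⇒ h·k1=z·y_n;  k2=λ(1+4/15z)y_n ⇒ h·k2=z(1+4/15z)y_n
  y_{n+1}/y_n = 1 − 7/20z + 27/20z(1+4/15z) = 1 + z + 9/25z²
  Hence R(z) = 1 + z + 9/25z².

Find x<0 with |R(x)|<1.
x=-0.41: |R|=0.6505
R=1: x+9/25x²=0 ⇒ x=−25/9=-2.7778; min R=1−1/(4·9/25)=0.3056>−1
Confirm numerically:
  x=-2.756: |R|=0.97839 <1
  x=-2.548: |R|=0.78923 <1
  x=-2.311: |R|=0.61166 <1
  x=-1.742: |R|=0.35044 <1
  x=-3.202: |R|=1.48901 >1
  x=-2.907: |R|=1.13523 >1
So |R|<1 on (-2.7778, 0).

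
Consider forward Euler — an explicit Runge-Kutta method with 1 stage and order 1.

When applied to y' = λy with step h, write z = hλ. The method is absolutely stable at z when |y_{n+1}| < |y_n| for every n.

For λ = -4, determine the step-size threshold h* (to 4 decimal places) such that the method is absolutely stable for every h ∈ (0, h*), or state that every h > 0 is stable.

(-2.0000,0); λ=-4 ⇒ h* = 0.5000.

Test eqn y'=λy, z=hλ:
  order 1, 1-stage ⇒ R(z)=1+z
  (e.g. R(-1.29)=-0.29000, |R|=0.29000)

Find x<0 with |R(x)|<1.
x=-1.29: |R|=0.2900
|R(-1.29)|=0.2900 |R(-1.28)|=0.2800 |R(-1.21)|=0.2100
Bisect:
  x_lo=-2.6158 |R|=1.6158  x_hi=-0.1501 |R|=0.8499
  mid=-1.38298 |R|=0.38298 →hi
  mid=-1.99942 |R|=0.99942 →hi
  mid=-2.30763 |R|=1.30763 →lo
  mid=-2.15352 |R|=1.15352 →lo
  mid=-2.07647 |R|=1.07647 →lo
  mid=-2.03794 |R|=1.03794 →lo
  mid=-2.01868 |R|=1.01868 →lo
  ...
  [-2.00002,-1.99987] ⇒ x*=-2.0000
So |R|<1 on (-2.0000, 0).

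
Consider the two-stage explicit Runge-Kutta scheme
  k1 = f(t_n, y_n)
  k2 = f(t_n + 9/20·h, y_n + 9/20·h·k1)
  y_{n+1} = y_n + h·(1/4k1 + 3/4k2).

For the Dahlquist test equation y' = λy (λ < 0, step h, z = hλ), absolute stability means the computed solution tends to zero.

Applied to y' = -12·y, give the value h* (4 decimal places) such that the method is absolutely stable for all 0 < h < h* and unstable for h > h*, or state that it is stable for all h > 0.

With y'=λy (z=hλ):
  k1=λy_n ⇒ h·k1=z·y_n;  k2=λ(1+9/20z)y_n ⇒ h·k2=z(1+9/20z)y_n
  y_{n+1}/y_n = 1 + 1/4z + 3/4z(1+9/20z) = 1 + z + 27/80z²
  R(z) = 1 + z + 27/80z².

Need |R(x)|<1, x<0.
x=-0.89: |R|=0.3773
R=1: x+27/80x²=0 ⇒ x=−80/27=-2.9630; min R=1−1/(4·27/80)=0.2593>−1
Confirm numerically:
  x=-2.809: |R|=0.85404 <1
  x=-2.334: |R|=0.50455 <1
  x=-1.406: |R|=0.26118 <1
  x=-3.331: |R|=1.41375 >1
  x=-3.081: |R|=1.12274 >1
  x=-3.008: |R|=1.04572 >1
Interval (-2.9630, 0).

(-2.9630,0); λ=-12 ⇒ h* = (80/27)/12 = 0.2469.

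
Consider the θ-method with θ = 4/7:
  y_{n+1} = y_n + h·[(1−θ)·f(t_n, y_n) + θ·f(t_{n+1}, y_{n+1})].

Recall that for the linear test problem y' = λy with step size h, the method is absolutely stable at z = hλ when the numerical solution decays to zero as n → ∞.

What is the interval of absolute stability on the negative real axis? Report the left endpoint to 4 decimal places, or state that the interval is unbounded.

(−∞, 0) — no finite endpoint.

With y'=λy (z=hλ):
  y_{n+1} = y_n + z·[3/7·y_n + 4/7·y_{n+1}] ⇒ (1 − 4/7z)y_{n+1} = (1 + 3/7z)y_n
  so R(z) = (1 + 3/7z)/(1 − 4/7z).

Boundary: |R(x)|=1, x<0.
x=-1.25: |R|=0.2708
x=-2: |R|=0.0667
x=-10: |R|=0.4894
x=-100: |R|=0.7199
θ=4/7≥1/2 ⇒ |1+3/7x|<|1−4/7x| ∀x<0 ⇒ unbounded interval.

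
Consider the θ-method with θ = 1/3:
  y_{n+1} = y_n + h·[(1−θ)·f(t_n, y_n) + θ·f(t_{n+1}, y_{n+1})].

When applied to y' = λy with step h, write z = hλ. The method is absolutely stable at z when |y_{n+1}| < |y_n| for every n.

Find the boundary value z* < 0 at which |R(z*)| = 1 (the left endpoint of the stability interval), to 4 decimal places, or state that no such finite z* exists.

left endpoint -6.0000.

Set f=λy, z=hλ:
  y_{n+1} = y_n + z·[2/3·y_n + 1/3·y_{n+1}] ⇒ (1 − 1/3z)y_{n+1} = (1 + 2/3z)y_n
  so R(z) = (1 + 2/3z)/(1 − 1/3z).

Need |R(x)|<1, x<0.
x=-0.53: |R|=0.5496
R=−1: 1+2/3x = −1+1/3x ⇒ -1/3x=2 ⇒ x=2/(-1/3)=-6.0000
Confirm numerically:
  x=-5.944: |R|=0.99374 <1
  x=-5.363: |R|=0.92383 <1
  x=-5.291: |R|=0.91449 <1
  x=-2.494: |R|=0.36185 <1
  x=-6.242: |R|=1.02618 >1
  x=-6.044: |R|=1.00487 >1
So |R|<1 on (-6.0000, 0).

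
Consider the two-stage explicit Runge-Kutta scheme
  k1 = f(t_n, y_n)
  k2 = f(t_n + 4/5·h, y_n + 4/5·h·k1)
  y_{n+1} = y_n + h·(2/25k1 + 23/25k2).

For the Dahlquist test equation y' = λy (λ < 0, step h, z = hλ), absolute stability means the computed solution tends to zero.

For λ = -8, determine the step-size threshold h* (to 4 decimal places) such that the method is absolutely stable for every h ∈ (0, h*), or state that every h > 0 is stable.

(-1.3587,0); λ=-8 ⇒ h* = (125/92)/8 = 0.1698.

Set f=λy, z=hλ:
  k1=λy_n ⇒ h·k1=z·y_n;  k2=λ(1+4/5z)y_n ⇒ h·k2=z(1+4/5z)y_n
  y_{n+1}/y_n = 1 + 2/25z + 23/25z(1+4/5z) = 1 + z + 92/125z²
  ⇒ R(z) = 1 + z + 92/125z².

Boundary: |R(x)|=1, x<0.
x=-1.09: |R|=0.7844
R=1: x+92/125x²=0 ⇒ x=−125/92=-1.3587; min R=1−1/(4·92/125)=0.6603>−1
Confirm numerically:
  x=-1.254: |R|=0.90337 <1
  x=-1.160: |R|=0.83036 <1
  x=-1.014: |R|=0.74275 <1
  x=-1.876: |R|=1.71426 >1
  x=-1.506: |R|=1.16327 >1
  x=-1.467: |R|=1.11694 >1
Interval (-1.3587, 0).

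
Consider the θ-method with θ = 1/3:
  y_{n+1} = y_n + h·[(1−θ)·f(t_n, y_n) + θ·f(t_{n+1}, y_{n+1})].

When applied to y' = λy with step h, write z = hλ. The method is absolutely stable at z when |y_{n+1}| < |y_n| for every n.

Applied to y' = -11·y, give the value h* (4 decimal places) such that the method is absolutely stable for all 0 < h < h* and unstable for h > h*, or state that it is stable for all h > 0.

Test eqn y'=λy, z=hλ:
  y_{n+1} = y_n + z·[2/3·y_n + 1/3·y_{n+1}] ⇒ (1 − 1/3z)y_{n+1} = (1 + 2/3z)y_n
  Hence R(z) = (1 + 2/3z)/(1 − 1/3z).

Solve |R(x)|<1 on ℝ⁻.
x=-0.99: |R|=0.2556
R=−1: 1+2/3x = −1+1/3x ⇒ -1/3x=2 ⇒ x=2/(-1/3)=-6.0000
Confirm numerically:
  x=-5.735: |R|=0.96966 <1
  x=-4.437: |R|=0.78983 <1
  x=-3.186: |R|=0.54510 <1
  x=-3.139: |R|=0.53396 <1
  x=-6.588: |R|=1.06133 >1
  x=-6.510: |R|=1.05363 >1
  x=-6.428: |R|=1.04540 >1
So |R|<1 on (-6.0000, 0).

(-6.0000,0); λ=-11 ⇒ h* = (6)/11 = 0.5455.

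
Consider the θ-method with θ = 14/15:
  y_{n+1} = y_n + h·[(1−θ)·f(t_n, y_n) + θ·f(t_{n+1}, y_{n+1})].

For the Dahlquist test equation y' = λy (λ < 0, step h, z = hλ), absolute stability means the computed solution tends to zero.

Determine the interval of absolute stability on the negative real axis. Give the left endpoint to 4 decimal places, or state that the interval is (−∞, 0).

interval (−∞, 0).

With y'=λy (z=hλ):
  y_{n+1} = y_n + z·[1/15·y_n + 14/15·y_{n+1}] ⇒ (1 − 14/15z)y_{n+1} = (1 + 1/15z)y_n
  R(z) = (1 + 1/15z)/(1 − 14/15z).

Solve |R(x)|<1 on ℝ⁻.
x=-0.77: |R|=0.5520
x=-2: |R|=0.3023
x=-10: |R|=0.0323
x=-100: |R|=0.0601
θ=14/15≥1/2 ⇒ |1+1/15x|<|1−14/15x| ∀x<0 ⇒ interval (−∞,0).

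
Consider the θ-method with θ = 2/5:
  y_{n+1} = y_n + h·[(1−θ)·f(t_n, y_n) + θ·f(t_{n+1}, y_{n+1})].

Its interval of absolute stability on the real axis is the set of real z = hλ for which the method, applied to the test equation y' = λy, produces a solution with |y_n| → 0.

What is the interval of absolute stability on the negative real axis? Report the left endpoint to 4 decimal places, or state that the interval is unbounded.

z∈(-10.0000,0).

Set f=λy, z=hλ:
  y_{n+1} = y_n + z·[3/5·y_n + 2/5·y_{n+1}] ⇒ (1 − 2/5z)y_{n+1} = (1 + 3/5z)y_n
  Hence R(z) = (1 + 3/5z)/(1 − 2/5z).

Find x<0 with |R(x)|<1.
x=-1.79: |R|=0.0431
R=−1: 1+3/5x = −1+2/5x ⇒ -1/5x=2 ⇒ x=2/(-1/5)=-10.0000
Confirm numerically:
  x=-8.646: |R|=0.93926 <1
  x=-5.881: |R|=0.75427 <1
  x=-4.523: |R|=0.61007 <1
  x=-4.519: |R|=0.60956 <1
  x=-10.519: |R|=1.01993 >1
  x=-10.141: |R|=1.00558 >1
So |R|<1 on (-10.0000, 0).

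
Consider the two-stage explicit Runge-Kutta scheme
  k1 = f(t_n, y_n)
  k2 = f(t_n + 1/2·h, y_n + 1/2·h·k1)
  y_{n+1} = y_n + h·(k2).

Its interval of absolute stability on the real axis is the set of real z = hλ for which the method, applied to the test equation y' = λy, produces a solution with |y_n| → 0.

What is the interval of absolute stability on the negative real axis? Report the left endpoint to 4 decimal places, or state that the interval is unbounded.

(-2.0000, 0).

With y'=λy (z=hλ):
  k1=λy_n ⇒ h·k1=z·y_n;  k2=λ(1+1/2z)y_n ⇒ h·k2=z(1+1/2z)y_n
  y_{n+1}/y_n = 1 + z(1+1/2z) = 1 + z + 1/2z²
  so R(z) = 1 + z + 1/2z².

Solve |R(x)|<1 on ℝ⁻.
x=-1.61: |R|=0.6861
R=1: x+1/2x²=0 ⇒ x=−2=-2.0000; min R=1−1/(4·1/2)=0.5000>−1
Confirm numerically:
  x=-1.689: |R|=0.73736 <1
  x=-1.461: |R|=0.60626 <1
  x=-1.433: |R|=0.59374 <1
  x=-1.204: |R|=0.52081 <1
  x=-2.537: |R|=1.68118 >1
  x=-2.258: |R|=1.29128 >1
  x=-2.241: |R|=1.27004 >1
So |R|<1 on (-2.0000, 0).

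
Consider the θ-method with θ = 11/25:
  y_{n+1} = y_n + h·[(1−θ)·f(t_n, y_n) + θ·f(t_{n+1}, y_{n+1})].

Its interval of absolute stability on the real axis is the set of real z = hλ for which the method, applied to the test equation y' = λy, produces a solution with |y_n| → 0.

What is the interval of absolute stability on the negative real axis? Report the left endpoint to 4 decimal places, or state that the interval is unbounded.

(-16.6667, 0).

Test eqn y'=λy, z=hλ:
  y_{n+1} = y_n + z·[14/25·y_n + 11/25·y_{n+1}] ⇒ (1 − 11/25z)y_{n+1} = (1 + 14/25z)y_n
  ⇒ R(z) = (1 + 14/25z)/(1 − 11/25z).

Boundary: |R(x)|=1, x<0.
x=-1.73: |R|=0.0177
R=−1: 1+14/25x = −1+11/25x ⇒ -3/25x=2 ⇒ x=2/(-3/25)=-16.6667
Confirm numerically:
  x=-10.695: |R|=0.87441 <1
  x=-8.312: |R|=0.78473 <1
  x=-8.256: |R|=0.78214 <1
  x=-17.199: |R|=1.00746 >1
  x=-16.985: |R|=1.00451 >1
  x=-16.969: |R|=1.00429 >1
Stable set (-16.6667, 0).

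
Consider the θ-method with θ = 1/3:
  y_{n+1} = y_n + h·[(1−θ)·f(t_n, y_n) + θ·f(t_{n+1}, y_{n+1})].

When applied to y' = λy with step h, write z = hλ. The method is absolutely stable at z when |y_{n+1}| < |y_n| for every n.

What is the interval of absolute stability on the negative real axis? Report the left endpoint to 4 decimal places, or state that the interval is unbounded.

(-6.0000, 0).

Test eqn y'=λy, z=hλ:
  y_{n+1} = y_n + z·[2/3·y_n + 1/3·y_{n+1}] ⇒ (1 − 1/3z)y_{n+1} = (1 + 2/3z)y_n
  so R(z) = (1 + 2/3z)/(1 − 1/3z).

Boundary: |R(x)|=1, x<0.
x=-0.97: |R|=0.2670
R=−1: 1+2/3x = −1+1/3x ⇒ -1/3x=2 ⇒ x=2/(-1/3)=-6.0000
Confirm numerically:
  x=-5.850: |R|=0.98305 <1
  x=-5.680: |R|=0.96313 <1
  x=-4.117: |R|=0.73542 <1
  x=-6.294: |R|=1.03163 >1
  x=-6.157: |R|=1.01715 >1
So |R|<1 on (-6.0000, 0).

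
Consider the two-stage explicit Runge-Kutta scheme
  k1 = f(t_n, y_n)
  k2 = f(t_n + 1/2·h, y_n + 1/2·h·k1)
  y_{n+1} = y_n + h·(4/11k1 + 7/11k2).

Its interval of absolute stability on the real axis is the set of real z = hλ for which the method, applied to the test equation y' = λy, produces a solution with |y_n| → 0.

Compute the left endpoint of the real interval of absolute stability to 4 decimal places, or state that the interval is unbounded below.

On y'=λy, z=hλ:
  k1=λy_n ⇒ h·k1=z·y_n;  k2=λ(1+1/2z)y_n ⇒ h·k2=z(1+1/2z)y_n
  y_{n+1}/y_n = 1 + 4/11z + 7/11z(1+1/2z) = 1 + z + 7/22z²
  R(z) = 1 + z + 7/22z².

Solve |R(x)|<1 on ℝ⁻.
x=-1.67: |R|=0.2174
R=1: x+7/22x²=0 ⇒ x=−22/7=-3.1429; min R=1−1/(4·7/22)=0.2143>−1
Confirm numerically:
  x=-3.099: |R|=0.95675 <1
  x=-2.820: |R|=0.71031 <1
  x=-2.303: |R|=0.38458 <1
  x=-2.288: |R|=0.37766 <1
  x=-3.460: |R|=1.34915 >1
  x=-3.449: |R|=1.33596 >1
  x=-3.209: |R|=1.06753 >1
Stable set (-3.1429, 0).

z* = -3.1429.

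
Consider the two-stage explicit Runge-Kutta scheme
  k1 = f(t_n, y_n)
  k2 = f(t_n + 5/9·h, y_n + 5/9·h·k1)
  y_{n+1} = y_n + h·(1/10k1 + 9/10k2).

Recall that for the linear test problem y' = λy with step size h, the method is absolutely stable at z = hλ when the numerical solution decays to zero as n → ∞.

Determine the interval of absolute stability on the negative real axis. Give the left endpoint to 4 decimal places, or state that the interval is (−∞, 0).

On y'=λy, z=hλ:
  k1=λy_n ⇒ h·k1=z·y_n;  k2=λ(1+5/9z)y_n ⇒ h·k2=z(1+5/9z)y_n
  y_{n+1}/y_n = 1 + 1/10z + 9/10z(1+5/9z) = 1 + z + 1/2z²
  so R(z) = 1 + z + 1/2z².

Solve |R(x)|<1 on ℝ⁻.
x=-1.6: |R|=0.6800
R=1: x+1/2x²=0 ⇒ x=−2=-2.0000; min R=1−1/(4·1/2)=0.5000>−1
Confirm numerically:
  x=-1.541: |R|=0.64634 <1
  x=-1.058: |R|=0.50168 <1
  x=-0.931: |R|=0.50238 <1
  x=-2.570: |R|=1.73245 >1
  x=-2.228: |R|=1.25399 >1
So |R|<1 on (-2.0000, 0).

z∈(-2.0000,0).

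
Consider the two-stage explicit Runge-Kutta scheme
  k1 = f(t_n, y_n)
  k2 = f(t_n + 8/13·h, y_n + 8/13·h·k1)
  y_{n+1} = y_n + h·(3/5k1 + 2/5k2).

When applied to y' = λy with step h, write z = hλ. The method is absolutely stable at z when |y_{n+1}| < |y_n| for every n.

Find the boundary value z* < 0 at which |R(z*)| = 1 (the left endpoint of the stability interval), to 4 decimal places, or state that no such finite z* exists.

z* = -4.0625.

Test eqn y'=λy, z=hλ:
  k1=λy_n ⇒ h·k1=z·y_n;  k2=λ(1+8/13z)y_n ⇒ h·k2=z(1+8/13z)y_n
  y_{n+1}/y_n = 1 + 3/5z + 2/5z(1+8/13z) = 1 + z + 16/65z²
  ⇒ R(z) = 1 + z + 16/65z².

Solve |R(x)|<1 on ℝ⁻.
x=-0.32: |R|=0.7052
R=1: x+16/65x²=0 ⇒ x=−65/16=-4.0625; min R=1−1/(4·16/65)=-0.0156>−1
Confirm numerically:
  x=-3.856: |R|=0.80400 <1
  x=-2.805: |R|=0.13174 <1
  x=-2.291: |R|=0.00098 <1
  x=-1.743: |R|=0.00483 <1
  x=-4.624: |R|=1.63911 >1
  x=-4.363: |R|=1.32273 >1
Stable set (-4.0625, 0).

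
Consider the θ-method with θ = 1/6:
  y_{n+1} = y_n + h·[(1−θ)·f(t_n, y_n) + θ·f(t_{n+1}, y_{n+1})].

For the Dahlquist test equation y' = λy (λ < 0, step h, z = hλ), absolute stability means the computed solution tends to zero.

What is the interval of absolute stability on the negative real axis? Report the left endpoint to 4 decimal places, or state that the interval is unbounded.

Test eqn y'=λy, z=hλ:
  y_{n+1} = y_n + z·[5/6·y_n + 1/6·y_{n+1}] ⇒ (1 − 1/6z)y_{n+1} = (1 + 5/6z)y_n
  so R(z) = (1 + 5/6z)/(1 − 1/6z).

Find x<0 with |R(x)|<1.
x=-1.42: |R|=0.1482
R=−1: 1+5/6x = −1+1/6x ⇒ -2/3x=2 ⇒ x=2/(-2/3)=-3.0000
Confirm numerically:
  x=-2.654: |R|=0.84007 <1
  x=-1.472: |R|=0.18201 <1
  x=-1.280: |R|=0.05495 <1
  x=-3.159: |R|=1.06944 >1
  x=-3.122: |R|=1.05350 >1
So |R|<1 on (-3.0000, 0).

(-3.0000, 0).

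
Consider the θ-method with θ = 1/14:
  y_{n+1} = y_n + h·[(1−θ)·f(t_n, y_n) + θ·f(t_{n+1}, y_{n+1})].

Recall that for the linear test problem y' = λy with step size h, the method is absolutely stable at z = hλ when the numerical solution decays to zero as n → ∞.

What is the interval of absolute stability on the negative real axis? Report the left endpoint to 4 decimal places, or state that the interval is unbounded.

With y'=λy (z=hλ):
  y_{n+1} = y_n + z·[13/14·y_n + 1/14·y_{n+1}] ⇒ (1 − 1/14z)y_{n+1} = (1 + 13/14z)y_n
  R(z) = (1 + 13/14z)/(1 − 1/14z).

Solve |R(x)|<1 on ℝ⁻.
x=-0.52: |R|=0.4986
R=−1: 1+13/14x = −1+1/14x ⇒ -6/7x=2 ⇒ x=2/(-6/7)=-2.3333
Confirm numerically:
  x=-1.815: |R|=0.60670 <1
  x=-1.387: |R|=0.26197 <1
  x=-1.150: |R|=0.06271 <1
  x=-1.007: |R|=0.06057 <1
  x=-2.623: |R|=1.20911 >1
  x=-2.366: |R|=1.02395 >1
Stable set (-2.3333, 0).

(-2.3333, 0).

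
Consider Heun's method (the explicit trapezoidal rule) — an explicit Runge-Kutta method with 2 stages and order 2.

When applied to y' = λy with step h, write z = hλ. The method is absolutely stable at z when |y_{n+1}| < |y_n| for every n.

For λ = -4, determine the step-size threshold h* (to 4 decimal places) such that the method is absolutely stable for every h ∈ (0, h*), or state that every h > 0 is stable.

(-2.0000,0); λ=-4 ⇒ h* = 0.5000.

On y'=λy, z=hλ:
  order 2, 2-stage ⇒ R(z)=1+z+z^2/2
  (e.g. R(-1.57)=0.66245, |R|=0.66245)

Need |R(x)|<1, x<0.
x=-1.57: |R|=0.6624
|R(-1.36)|=0.5648 |R(-1.05)|=0.5012 |R(-0.56)|=0.5968
Bisect:
  x_lo=-2.3425 |R|=1.4011  x_hi=-0.0619 |R|=0.9400
  mid=-1.20219 |R|=0.52044 →hi
  mid=-1.77233 |R|=0.79825 →hi
  mid=-2.05740 |R|=1.05905 →lo
  mid=-1.91487 |R|=0.91849 →hi
  mid=-1.98613 |R|=0.98623 →hi
  mid=-2.02177 |R|=1.02200 →lo
  mid=-2.00395 |R|=1.00396 →lo
  mid=-1.99504 |R|=0.99505 →hi
  ...
  [-2.00005,-1.99991] ⇒ x*=-2.0000
So |R|<1 on (-2.0000, 0).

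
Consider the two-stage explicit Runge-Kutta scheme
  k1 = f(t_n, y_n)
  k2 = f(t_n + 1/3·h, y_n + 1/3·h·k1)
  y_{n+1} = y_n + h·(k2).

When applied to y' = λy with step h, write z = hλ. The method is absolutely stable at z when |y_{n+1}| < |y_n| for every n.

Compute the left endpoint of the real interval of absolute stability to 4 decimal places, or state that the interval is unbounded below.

Set f=λy, z=hλ:
  k1=λy_n ⇒ h·k1=z·y_n;  k2=λ(1+1/3z)y_n ⇒ h·k2=z(1+1/3z)y_n
  y_{n+1}/y_n = 1 + z(1+1/3z) = 1 + z + 1/3z²
  ⇒ R(z) = 1 + z + 1/3z².

Solve |R(x)|<1 on ℝ⁻.
x=-0.92: |R|=0.3621
R=1: x+1/3x²=0 ⇒ x=−3=-3.0000; min R=1−1/(4·1/3)=0.2500>−1
Confirm numerically:
  x=-2.941: |R|=0.94216 <1
  x=-2.111: |R|=0.37444 <1
  x=-1.759: |R|=0.27236 <1
  x=-3.464: |R|=1.53577 >1
  x=-3.311: |R|=1.34324 >1
  x=-3.194: |R|=1.20655 >1
So |R|<1 on (-3.0000, 0).

left endpoint -3.0000.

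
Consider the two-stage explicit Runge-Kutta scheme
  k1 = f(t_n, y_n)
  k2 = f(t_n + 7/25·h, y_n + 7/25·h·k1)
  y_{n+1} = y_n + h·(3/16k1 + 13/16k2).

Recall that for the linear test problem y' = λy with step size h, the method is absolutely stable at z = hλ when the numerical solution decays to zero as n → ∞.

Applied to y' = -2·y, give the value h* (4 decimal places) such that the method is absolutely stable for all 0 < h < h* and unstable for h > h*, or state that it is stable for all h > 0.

Set f=λy, z=hλ:
  k1=λy_n ⇒ h·k1=z·y_n;  k2=λ(1+7/25z)y_n ⇒ h·k2=z(1+7/25z)y_n
  y_{n+1}/y_n = 1 + 3/16z + 13/16z(1+7/25z) = 1 + z + 91/400z²
  so R(z) = 1 + z + 91/400z².

Need |R(x)|<1, x<0.
x=-0.36: |R|=0.6695
R=1: x+91/400x²=0 ⇒ x=−400/91=-4.3956; min R=1−1/(4·91/400)=-0.0989>−1
Confirm numerically:
  x=-3.855: |R|=0.52588 <1
  x=-3.388: |R|=0.22337 <1
  x=-3.022: |R|=0.05564 <1
  x=-4.804: |R|=1.44634 >1
  x=-4.778: |R|=1.41566 >1
  x=-4.555: |R|=1.16518 >1
Stable set (-4.3956, 0).

(-4.3956,0); λ=-2 ⇒ h* = (400/91)/2 = 2.1978.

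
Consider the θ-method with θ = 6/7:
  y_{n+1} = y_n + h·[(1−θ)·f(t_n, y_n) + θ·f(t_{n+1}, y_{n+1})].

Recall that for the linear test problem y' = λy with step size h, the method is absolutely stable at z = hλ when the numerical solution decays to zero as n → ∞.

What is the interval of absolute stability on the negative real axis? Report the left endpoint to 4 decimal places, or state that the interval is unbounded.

Set f=λy, z=hλ:
  y_{n+1} = y_n + z·[1/7·y_n + 6/7·y_{n+1}] ⇒ (1 − 6/7z)y_{n+1} = (1 + 1/7z)y_n
  so R(z) = (1 + 1/7z)/(1 − 6/7z).

Solve |R(x)|<1 on ℝ⁻.
x=-1.19: |R|=0.4109
x=-2: |R|=0.2632
x=-10: |R|=0.0448
x=-100: |R|=0.1532
θ=6/7≥1/2 ⇒ |1+1/7x|<|1−6/7x| ∀x<0 ⇒ unbounded interval.

unbounded; (−∞, 0).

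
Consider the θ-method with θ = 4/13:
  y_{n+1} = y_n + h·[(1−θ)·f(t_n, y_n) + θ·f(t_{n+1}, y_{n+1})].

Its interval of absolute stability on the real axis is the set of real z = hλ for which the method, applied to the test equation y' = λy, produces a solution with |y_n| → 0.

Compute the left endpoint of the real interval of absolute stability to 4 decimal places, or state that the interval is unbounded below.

Set f=λy, z=hλ:
  y_{n+1} = y_n + z·[9/13·y_n + 4/13·y_{n+1}] ⇒ (1 − 4/13z)y_{n+1} = (1 + 9/13z)y_n
  R(z) = (1 + 9/13z)/(1 − 4/13z).

Find x<0 with |R(x)|<1.
x=-1.66: |R|=0.0988
R=−1: 1+9/13x = −1+4/13x ⇒ -5/13x=2 ⇒ x=2/(-5/13)=-5.2000
Confirm numerically:
  x=-4.252: |R|=0.84204 <1
  x=-3.663: |R|=0.72208 <1
  x=-2.976: |R|=0.55349 <1
  x=-5.736: |R|=1.07456 >1
  x=-5.628: |R|=1.06026 >1
  x=-5.406: |R|=1.02975 >1
Stable set (-5.2000, 0).

left endpoint -5.2000.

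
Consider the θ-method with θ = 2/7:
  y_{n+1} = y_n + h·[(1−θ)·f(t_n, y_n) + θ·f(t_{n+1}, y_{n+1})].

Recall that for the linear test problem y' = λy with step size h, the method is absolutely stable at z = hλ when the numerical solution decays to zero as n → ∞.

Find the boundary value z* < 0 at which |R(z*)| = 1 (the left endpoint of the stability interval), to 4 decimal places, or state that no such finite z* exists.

left endpoint -4.6667.

Set f=λy, z=hλ:
  y_{n+1} = y_n + z·[5/7·y_n + 2/7·y_{n+1}] ⇒ (1 − 2/7z)y_{n+1} = (1 + 5/7z)y_n
  Hence R(z) = (1 + 5/7z)/(1 − 2/7z).

Find x<0 with |R(x)|<1.
x=-1.64: |R|=0.1167
R=−1: 1+5/7x = −1+2/7x ⇒ -3/7x=2 ⇒ x=2/(-3/7)=-4.6667
Confirm numerically:
  x=-3.971: |R|=0.86033 <1
  x=-3.640: |R|=0.78431 <1
  x=-2.083: |R|=0.30584 <1
  x=-1.956: |R|=0.25477 <1
  x=-5.200: |R|=1.09195 >1
  x=-4.714: |R|=1.00864 >1
So |R|<1 on (-4.6667, 0).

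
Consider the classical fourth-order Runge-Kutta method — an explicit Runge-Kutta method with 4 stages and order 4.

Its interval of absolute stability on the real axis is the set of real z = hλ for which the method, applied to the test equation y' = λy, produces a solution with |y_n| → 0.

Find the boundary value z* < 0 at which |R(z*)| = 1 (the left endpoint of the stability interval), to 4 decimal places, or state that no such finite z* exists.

left endpoint -2.7853.

On y'=λy, z=hλ:
  order 4, 4-stage ⇒ R(z)=1+z+z^2/2+z^3/6+z^4/24
  (e.g. R(-0.56)=0.57163, |R|=0.57163)

Boundary: |R(x)|=1, x<0.
x=-0.56: |R|=0.5716
|R(-1.73)|=0.2767 |R(-1.63)|=0.2708 |R(-1.41)|=0.2815
Bisect:
  x_lo=-3.4395 |R|=2.5254  x_hi=-0.3935 |R|=0.6748
  mid=-1.91652 |R|=0.30890 →hi
  mid=-2.67803 |R|=0.84996 →hi
  mid=-3.05879 |R|=1.49696 →lo
  mid=-2.86841 |R|=1.13272 →lo
  mid=-2.77322 |R|=0.98195 →hi
  mid=-2.82081 |R|=1.05489 →lo
  mid=-2.79702 |R|=1.01782 →lo
  mid=-2.78512 |R|=0.99974 →hi
  mid=-2.79107 |R|=1.00874 →lo
  mid=-2.78809 |R|=1.00423 →lo
  ...
  [-2.78530,-2.78512] ⇒ x*=-2.7853
Interval (-2.7853, 0).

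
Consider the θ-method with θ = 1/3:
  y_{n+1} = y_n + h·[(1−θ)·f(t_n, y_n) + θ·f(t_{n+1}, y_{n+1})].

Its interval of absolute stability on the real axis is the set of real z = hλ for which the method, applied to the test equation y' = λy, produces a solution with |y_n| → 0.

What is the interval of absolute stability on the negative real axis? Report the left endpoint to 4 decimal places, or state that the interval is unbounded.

(-6.0000, 0).

On y'=λy, z=hλ:
  y_{n+1} = y_n + z·[2/3·y_n + 1/3·y_{n+1}] ⇒ (1 − 1/3z)y_{n+1} = (1 + 2/3z)y_n
  R(z) = (1 + 2/3z)/(1 − 1/3z).

Need |R(x)|<1, x<0.
x=-1.52: |R|=0.0088
R=−1: 1+2/3x = −1+1/3x ⇒ -1/3x=2 ⇒ x=2/(-1/3)=-6.0000
Confirm numerically:
  x=-5.472: |R|=0.93768 <1
  x=-3.885: |R|=0.69281 <1
  x=-3.072: |R|=0.51779 <1
  x=-6.587: |R|=1.06123 >1
  x=-6.348: |R|=1.03723 >1
  x=-6.033: |R|=1.00365 >1
So |R|<1 on (-6.0000, 0).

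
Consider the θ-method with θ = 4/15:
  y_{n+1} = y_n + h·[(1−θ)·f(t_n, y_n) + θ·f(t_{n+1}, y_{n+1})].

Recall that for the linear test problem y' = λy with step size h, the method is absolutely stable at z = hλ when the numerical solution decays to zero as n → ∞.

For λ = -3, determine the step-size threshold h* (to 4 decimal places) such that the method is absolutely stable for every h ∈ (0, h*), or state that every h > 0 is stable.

Set f=λy, z=hλ:
  y_{n+1} = y_n + z·[11/15·y_n + 4/15·y_{n+1}] ⇒ (1 − 4/15z)y_{n+1} = (1 + 11/15z)y_n
  ⇒ R(z) = (1 + 11/15z)/(1 − 4/15z).

Need |R(x)|<1, x<0.
x=-0.75: |R|=0.3750
R=−1: 1+11/15x = −1+4/15x ⇒ -7/15x=2 ⇒ x=2/(-7/15)=-4.2857
Confirm numerically:
  x=-4.129: |R|=0.96519 <1
  x=-3.637: |R|=0.84632 <1
  x=-2.762: |R|=0.59053 <1
  x=-1.773: |R|=0.20383 <1
  x=-4.457: |R|=1.03652 >1
  x=-4.355: |R|=1.01496 >1
So |R|<1 on (-4.2857, 0).

(-4.2857,0); λ=-3 ⇒ h* = (30/7)/3 = 1.4286.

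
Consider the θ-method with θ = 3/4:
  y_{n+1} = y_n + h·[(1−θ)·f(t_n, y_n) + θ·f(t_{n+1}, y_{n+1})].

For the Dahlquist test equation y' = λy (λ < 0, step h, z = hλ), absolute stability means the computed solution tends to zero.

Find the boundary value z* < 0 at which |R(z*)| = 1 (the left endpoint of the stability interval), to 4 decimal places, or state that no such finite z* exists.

interval (−∞, 0).

Test eqn y'=λy, z=hλ:
  y_{n+1} = y_n + z·[1/4·y_n + 3/4·y_{n+1}] ⇒ (1 − 3/4z)y_{n+1} = (1 + 1/4z)y_n
  ⇒ R(z) = (1 + 1/4z)/(1 − 3/4z).

Solve |R(x)|<1 on ℝ⁻.
x=-1.6: |R|=0.2727
x=-2: |R|=0.2000
x=-10: |R|=0.1765
x=-100: |R|=0.3158
θ=3/4≥1/2 ⇒ |1+1/4x|<|1−3/4x| ∀x<0 ⇒ stable on all of ℝ⁻.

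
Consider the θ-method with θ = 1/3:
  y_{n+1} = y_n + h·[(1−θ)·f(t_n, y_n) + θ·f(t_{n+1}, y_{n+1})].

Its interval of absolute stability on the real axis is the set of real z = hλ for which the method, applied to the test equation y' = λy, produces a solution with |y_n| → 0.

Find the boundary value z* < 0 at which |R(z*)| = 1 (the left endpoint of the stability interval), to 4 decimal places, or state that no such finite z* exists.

Test eqn y'=λy, z=hλ:
  y_{n+1} = y_n + z·[2/3·y_n + 1/3·y_{n+1}] ⇒ (1 − 1/3z)y_{n+1} = (1 + 2/3z)y_n
  ⇒ R(z) = (1 + 2/3z)/(1 − 1/3z).

Need |R(x)|<1, x<0.
x=-1.67: |R|=0.0728
R=−1: 1+2/3x = −1+1/3x ⇒ -1/3x=2 ⇒ x=2/(-1/3)=-6.0000
Confirm numerically:
  x=-3.935: |R|=0.70224 <1
  x=-3.724: |R|=0.66151 <1
  x=-3.573: |R|=0.63076 <1
  x=-6.584: |R|=1.06093 >1
  x=-6.452: |R|=1.04782 >1
Stable set (-6.0000, 0).

left endpoint -6.0000.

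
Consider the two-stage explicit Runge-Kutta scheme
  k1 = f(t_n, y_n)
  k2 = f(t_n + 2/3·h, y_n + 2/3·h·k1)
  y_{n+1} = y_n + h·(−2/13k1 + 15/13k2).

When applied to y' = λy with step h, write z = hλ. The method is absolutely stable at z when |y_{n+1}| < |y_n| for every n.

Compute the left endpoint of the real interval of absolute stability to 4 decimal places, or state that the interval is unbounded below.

Test eqn y'=λy, z=hλ:
  k1=λy_n ⇒ h·k1=z·y_n;  k2=λ(1+2/3z)y_n ⇒ h·k2=z(1+2/3z)y_n
  y_{n+1}/y_n = 1 − 2/13z + 15/13z(1+2/3z) = 1 + z + 10/13z²
  Hence R(z) = 1 + z + 10/13z².

Need |R(x)|<1, x<0.
x=-1.27: |R|=0.9707
R=1: x+10/13x²=0 ⇒ x=−13/10=-1.3000; min R=1−1/(4·10/13)=0.6750>−1
Confirm numerically:
  x=-0.944: |R|=0.74149 <1
  x=-0.871: |R|=0.71257 <1
  x=-0.595: |R|=0.67733 <1
  x=-0.553: |R|=0.68224 <1
  x=-1.541: |R|=1.28568 >1
  x=-1.385: |R|=1.09056 >1
  x=-1.381: |R|=1.08605 >1
Stable set (-1.3000, 0).

z* = -1.3000.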